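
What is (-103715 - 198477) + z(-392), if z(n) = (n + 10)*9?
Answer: -305630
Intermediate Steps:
z(n) = 90 + 9*n (z(n) = (10 + n)*9 = 90 + 9*n)
(-103715 - 198477) + z(-392) = (-103715 - 198477) + (90 + 9*(-392)) = -302192 + (90 - 3528) = -302192 - 3438 = -305630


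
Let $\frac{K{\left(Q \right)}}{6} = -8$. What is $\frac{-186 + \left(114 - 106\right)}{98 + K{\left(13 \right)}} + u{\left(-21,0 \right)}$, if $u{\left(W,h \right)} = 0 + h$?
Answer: $- \frac{89}{25} \approx -3.56$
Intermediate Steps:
$K{\left(Q \right)} = -48$ ($K{\left(Q \right)} = 6 \left(-8\right) = -48$)
$u{\left(W,h \right)} = h$
$\frac{-186 + \left(114 - 106\right)}{98 + K{\left(13 \right)}} + u{\left(-21,0 \right)} = \frac{-186 + \left(114 - 106\right)}{98 - 48} + 0 = \frac{-186 + \left(114 - 106\right)}{50} + 0 = \left(-186 + 8\right) \frac{1}{50} + 0 = \left(-178\right) \frac{1}{50} + 0 = - \frac{89}{25} + 0 = - \frac{89}{25}$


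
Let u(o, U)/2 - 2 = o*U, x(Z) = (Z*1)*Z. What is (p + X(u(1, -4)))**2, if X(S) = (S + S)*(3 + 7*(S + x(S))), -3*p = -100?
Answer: 3952144/9 ≈ 4.3913e+5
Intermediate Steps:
x(Z) = Z**2 (x(Z) = Z*Z = Z**2)
u(o, U) = 4 + 2*U*o (u(o, U) = 4 + 2*(o*U) = 4 + 2*(U*o) = 4 + 2*U*o)
p = 100/3 (p = -1/3*(-100) = 100/3 ≈ 33.333)
X(S) = 2*S*(3 + 7*S + 7*S**2) (X(S) = (S + S)*(3 + 7*(S + S**2)) = (2*S)*(3 + (7*S + 7*S**2)) = (2*S)*(3 + 7*S + 7*S**2) = 2*S*(3 + 7*S + 7*S**2))
(p + X(u(1, -4)))**2 = (100/3 + 2*(4 + 2*(-4)*1)*(3 + 7*(4 + 2*(-4)*1) + 7*(4 + 2*(-4)*1)**2))**2 = (100/3 + 2*(4 - 8)*(3 + 7*(4 - 8) + 7*(4 - 8)**2))**2 = (100/3 + 2*(-4)*(3 + 7*(-4) + 7*(-4)**2))**2 = (100/3 + 2*(-4)*(3 - 28 + 7*16))**2 = (100/3 + 2*(-4)*(3 - 28 + 112))**2 = (100/3 + 2*(-4)*87)**2 = (100/3 - 696)**2 = (-1988/3)**2 = 3952144/9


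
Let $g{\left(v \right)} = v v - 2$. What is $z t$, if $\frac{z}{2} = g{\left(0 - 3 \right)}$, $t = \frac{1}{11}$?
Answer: $\frac{14}{11} \approx 1.2727$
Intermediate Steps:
$g{\left(v \right)} = -2 + v^{2}$ ($g{\left(v \right)} = v^{2} - 2 = -2 + v^{2}$)
$t = \frac{1}{11} \approx 0.090909$
$z = 14$ ($z = 2 \left(-2 + \left(0 - 3\right)^{2}\right) = 2 \left(-2 + \left(-3\right)^{2}\right) = 2 \left(-2 + 9\right) = 2 \cdot 7 = 14$)
$z t = 14 \cdot \frac{1}{11} = \frac{14}{11}$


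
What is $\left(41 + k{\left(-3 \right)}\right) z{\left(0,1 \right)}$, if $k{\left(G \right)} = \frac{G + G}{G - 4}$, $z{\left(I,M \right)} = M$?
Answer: $\frac{293}{7} \approx 41.857$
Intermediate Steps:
$k{\left(G \right)} = \frac{2 G}{-4 + G}$
$\left(41 + k{\left(-3 \right)}\right) z{\left(0,1 \right)} = \left(41 + 2 \left(-3\right) \frac{1}{-4 - 3}\right) 1 = \left(41 + 2 \left(-3\right) \frac{1}{-7}\right) 1 = \left(41 + 2 \left(-3\right) \left(- \frac{1}{7}\right)\right) 1 = \left(41 + \frac{6}{7}\right) 1 = \frac{293}{7} \cdot 1 = \frac{293}{7}$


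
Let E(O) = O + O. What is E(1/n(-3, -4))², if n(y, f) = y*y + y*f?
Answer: 4/441 ≈ 0.0090703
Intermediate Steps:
n(y, f) = y² + f*y
E(O) = 2*O
E(1/n(-3, -4))² = (2/((-3*(-4 - 3))))² = (2/((-3*(-7))))² = (2/21)² = 4/441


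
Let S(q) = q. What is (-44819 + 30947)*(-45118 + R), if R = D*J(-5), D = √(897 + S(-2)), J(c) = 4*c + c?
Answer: 625876896 + 346800*√895 ≈ 6.3625e+8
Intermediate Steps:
J(c) = 5*c
D = √895 (D = √(897 - 2) = √895 ≈ 29.917)
R = -25*√895 (R = √895*(5*(-5)) = √895*(-25) = -25*√895 ≈ -747.91)
(-44819 + 30947)*(-45118 + R) = (-44819 + 30947)*(-45118 - 25*√895) = -13872*(-45118 - 25*√895) = 625876896 + 346800*√895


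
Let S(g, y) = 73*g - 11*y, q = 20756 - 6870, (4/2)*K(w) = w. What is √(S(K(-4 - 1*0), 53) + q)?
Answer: √13157 ≈ 114.70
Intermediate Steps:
K(w) = w/2
q = 13886
S(g, y) = -11*y + 73*g
√(S(K(-4 - 1*0), 53) + q) = √((-11*53 + 73*((-4 - 1*0)/2)) + 13886) = √((-583 + 73*((-4 + 0)/2)) + 13886) = √((-583 + 73*((½)*(-4))) + 13886) = √((-583 + 73*(-2)) + 13886) = √((-583 - 146) + 13886) = √(-729 + 13886) = √13157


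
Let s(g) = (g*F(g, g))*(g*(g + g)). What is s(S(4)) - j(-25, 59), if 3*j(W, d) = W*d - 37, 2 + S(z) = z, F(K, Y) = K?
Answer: 536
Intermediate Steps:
S(z) = -2 + z
s(g) = 2*g⁴ (s(g) = (g*g)*(g*(g + g)) = g²*(g*(2*g)) = g²*(2*g²) = 2*g⁴)
j(W, d) = -37/3 + W*d/3 (j(W, d) = (W*d - 37)/3 = (-37 + W*d)/3 = -37/3 + W*d/3)
s(S(4)) - j(-25, 59) = 2*(-2 + 4)⁴ - (-37/3 + (⅓)*(-25)*59) = 2*2⁴ - (-37/3 - 1475/3) = 2*16 - 1*(-504) = 32 + 504 = 536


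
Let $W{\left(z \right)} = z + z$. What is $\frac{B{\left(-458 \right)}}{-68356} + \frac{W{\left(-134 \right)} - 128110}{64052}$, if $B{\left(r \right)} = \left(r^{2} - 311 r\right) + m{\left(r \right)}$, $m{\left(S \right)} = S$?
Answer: $- \frac{3913164157}{547292314} \approx -7.15$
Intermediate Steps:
$W{\left(z \right)} = 2 z$
$B{\left(r \right)} = r^{2} - 310 r$ ($B{\left(r \right)} = \left(r^{2} - 311 r\right) + r = r^{2} - 310 r$)
$\frac{B{\left(-458 \right)}}{-68356} + \frac{W{\left(-134 \right)} - 128110}{64052} = \frac{\left(-458\right) \left(-310 - 458\right)}{-68356} + \frac{2 \left(-134\right) - 128110}{64052} = \left(-458\right) \left(-768\right) \left(- \frac{1}{68356}\right) + \left(-268 - 128110\right) \frac{1}{64052} = 351744 \left(- \frac{1}{68356}\right) - \frac{64189}{32026} = - \frac{87936}{17089} - \frac{64189}{32026} = - \frac{3913164157}{547292314}$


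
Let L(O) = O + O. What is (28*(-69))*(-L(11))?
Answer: 42504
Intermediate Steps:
L(O) = 2*O
(28*(-69))*(-L(11)) = (28*(-69))*(-2*11) = -(-1932)*22 = -1932*(-22) = 42504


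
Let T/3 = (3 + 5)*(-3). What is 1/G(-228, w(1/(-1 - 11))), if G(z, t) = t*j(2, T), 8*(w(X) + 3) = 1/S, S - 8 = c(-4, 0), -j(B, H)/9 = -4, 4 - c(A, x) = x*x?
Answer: -8/861 ≈ -0.0092915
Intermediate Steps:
T = -72 (T = 3*((3 + 5)*(-3)) = 3*(8*(-3)) = 3*(-24) = -72)
c(A, x) = 4 - x**2 (c(A, x) = 4 - x*x = 4 - x**2)
j(B, H) = 36 (j(B, H) = -9*(-4) = 36)
S = 12 (S = 8 + (4 - 1*0**2) = 8 + (4 - 1*0) = 8 + (4 + 0) = 8 + 4 = 12)
w(X) = -287/96 (w(X) = -3 + (1/8)/12 = -3 + (1/8)*(1/12) = -3 + 1/96 = -287/96)
G(z, t) = 36*t (G(z, t) = t*36 = 36*t)
1/G(-228, w(1/(-1 - 11))) = 1/(36*(-287/96)) = 1/(-861/8) = -8/861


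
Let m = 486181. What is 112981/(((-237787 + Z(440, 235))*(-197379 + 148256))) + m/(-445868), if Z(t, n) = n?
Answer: -1418331368537917/1300738173096432 ≈ -1.0904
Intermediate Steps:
112981/(((-237787 + Z(440, 235))*(-197379 + 148256))) + m/(-445868) = 112981/(((-237787 + 235)*(-197379 + 148256))) + 486181/(-445868) = 112981/((-237552*(-49123))) + 486181*(-1/445868) = 112981/11669266896 - 486181/445868 = -1418331368537917/1300738173096432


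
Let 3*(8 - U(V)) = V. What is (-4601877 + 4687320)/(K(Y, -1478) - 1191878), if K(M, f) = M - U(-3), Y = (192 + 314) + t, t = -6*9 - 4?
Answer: -85443/1191439 ≈ -0.071714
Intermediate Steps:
t = -58 (t = -54 - 4 = -58)
U(V) = 8 - V/3
Y = 448 (Y = (192 + 314) - 58 = 506 - 58 = 448)
K(M, f) = -9 + M (K(M, f) = M - (8 - ⅓*(-3)) = M - (8 + 1) = M - 1*9 = M - 9 = -9 + M)
(-4601877 + 4687320)/(K(Y, -1478) - 1191878) = (-4601877 + 4687320)/((-9 + 448) - 1191878) = 85443/(439 - 1191878) = 85443/(-1191439) = 85443*(-1/1191439) = -85443/1191439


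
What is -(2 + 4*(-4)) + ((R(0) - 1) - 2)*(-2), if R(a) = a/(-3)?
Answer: 20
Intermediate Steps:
R(a) = -a/3 (R(a) = a*(-⅓) = -a/3)
-(2 + 4*(-4)) + ((R(0) - 1) - 2)*(-2) = -(2 + 4*(-4)) + ((-⅓*0 - 1) - 2)*(-2) = -(2 - 16) + ((0 - 1) - 2)*(-2) = -1*(-14) + (-1 - 2)*(-2) = 14 - 3*(-2) = 14 + 6 = 20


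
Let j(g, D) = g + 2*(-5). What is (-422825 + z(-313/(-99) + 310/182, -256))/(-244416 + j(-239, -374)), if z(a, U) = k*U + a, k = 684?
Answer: 5386698533/2204186985 ≈ 2.4438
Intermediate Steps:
j(g, D) = -10 + g (j(g, D) = g - 10 = -10 + g)
z(a, U) = a + 684*U (z(a, U) = 684*U + a = a + 684*U)
(-422825 + z(-313/(-99) + 310/182, -256))/(-244416 + j(-239, -374)) = (-422825 + ((-313/(-99) + 310/182) + 684*(-256)))/(-244416 + (-10 - 239)) = (-422825 + ((-313*(-1/99) + 310*(1/182)) - 175104))/(-244416 - 249) = (-422825 + ((313/99 + 155/91) - 175104))/(-244665) = (-422825 + (43828/9009 - 175104))*(-1/244665) = (-422825 - 1577468108/9009)*(-1/244665) = -5386698533/9009*(-1/244665) = 5386698533/2204186985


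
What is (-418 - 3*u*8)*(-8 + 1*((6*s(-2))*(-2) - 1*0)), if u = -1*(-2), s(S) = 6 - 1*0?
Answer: 37280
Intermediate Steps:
s(S) = 6 (s(S) = 6 + 0 = 6)
u = 2
(-418 - 3*u*8)*(-8 + 1*((6*s(-2))*(-2) - 1*0)) = (-418 - 3*2*8)*(-8 + 1*((6*6)*(-2) - 1*0)) = (-418 - 6*8)*(-8 + 1*(36*(-2) + 0)) = (-418 - 48)*(-8 + 1*(-72 + 0)) = -466*(-8 + 1*(-72)) = -466*(-8 - 72) = -466*(-80) = 37280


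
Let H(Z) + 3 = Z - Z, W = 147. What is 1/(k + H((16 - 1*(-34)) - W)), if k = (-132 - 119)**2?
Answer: 1/62998 ≈ 1.5874e-5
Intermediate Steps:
k = 63001 (k = (-251)**2 = 63001)
H(Z) = -3 (H(Z) = -3 + (Z - Z) = -3 + 0 = -3)
1/(k + H((16 - 1*(-34)) - W)) = 1/(63001 - 3) = 1/62998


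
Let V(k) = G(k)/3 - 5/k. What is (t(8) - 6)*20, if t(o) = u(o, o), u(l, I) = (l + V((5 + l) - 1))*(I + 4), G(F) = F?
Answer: 2660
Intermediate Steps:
V(k) = -5/k + k/3 (V(k) = k/3 - 5/k = -5/k + k/3)
u(l, I) = (4 + I)*(4/3 - 5/(4 + l) + 4*l/3) (u(l, I) = (l + (-5/((5 + l) - 1) + ((5 + l) - 1)/3))*(I + 4) = (l + (-5/(4 + l) + (4 + l)/3))*(4 + I) = (l + (-5/(4 + l) + (4/3 + l/3)))*(4 + I) = (l + (4/3 - 5/(4 + l) + l/3))*(4 + I) = (4/3 - 5/(4 + l) + 4*l/3)*(4 + I) = (4 + I)*(4/3 - 5/(4 + l) + 4*l/3))
t(o) = (4 + 4*o³ + 36*o² + 81*o)/(3*(4 + o)) (t(o) = (4 + o + 16*o² + 80*o + 4*o*o² + 20*o*o)/(3*(4 + o)) = (4 + o + 16*o² + 80*o + 4*o³ + 20*o²)/(3*(4 + o)) = (4 + 4*o³ + 36*o² + 81*o)/(3*(4 + o)))
(t(8) - 6)*20 = ((⅓ + (4/3)*8² + (20/3)*8) - 6)*20 = ((⅓ + (4/3)*64 + 160/3) - 6)*20 = ((⅓ + 256/3 + 160/3) - 6)*20 = (139 - 6)*20 = 133*20 = 2660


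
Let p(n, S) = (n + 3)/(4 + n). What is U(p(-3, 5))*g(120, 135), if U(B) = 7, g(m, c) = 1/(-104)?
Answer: -7/104 ≈ -0.067308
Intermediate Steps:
g(m, c) = -1/104
p(n, S) = (3 + n)/(4 + n)
U(p(-3, 5))*g(120, 135) = 7*(-1/104) = -7/104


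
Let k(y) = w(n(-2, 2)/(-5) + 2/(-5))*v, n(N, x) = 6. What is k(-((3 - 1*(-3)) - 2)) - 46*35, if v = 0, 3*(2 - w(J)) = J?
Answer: -1610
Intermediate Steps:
w(J) = 2 - J/3
k(y) = 0 (k(y) = (2 - (6/(-5) + 2/(-5))/3)*0 = (2 - (6*(-⅕) + 2*(-⅕))/3)*0 = (2 - (-6/5 - ⅖)/3)*0 = (2 - ⅓*(-8/5))*0 = (2 + 8/15)*0 = (38/15)*0 = 0)
k(-((3 - 1*(-3)) - 2)) - 46*35 = 0 - 46*35 = 0 - 1610 = -1610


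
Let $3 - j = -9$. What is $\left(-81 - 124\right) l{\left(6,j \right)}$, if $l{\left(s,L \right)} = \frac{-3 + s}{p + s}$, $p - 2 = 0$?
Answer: $- \frac{615}{8} \approx -76.875$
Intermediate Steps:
$j = 12$ ($j = 3 - -9 = 3 + 9 = 12$)
$p = 2$ ($p = 2 + 0 = 2$)
$l{\left(s,L \right)} = \frac{-3 + s}{2 + s}$
$\left(-81 - 124\right) l{\left(6,j \right)} = \left(-81 - 124\right) \frac{-3 + 6}{2 + 6} = - 205 \cdot \frac{1}{8} \cdot 3 = \left(-205\right) \frac{3}{8} = - \frac{615}{8}$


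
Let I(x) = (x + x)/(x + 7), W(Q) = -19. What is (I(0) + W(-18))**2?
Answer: 361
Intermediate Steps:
I(x) = 2*x/(7 + x) (I(x) = (2*x)/(7 + x) = 2*x/(7 + x))
(I(0) + W(-18))**2 = (2*0/(7 + 0) - 19)**2 = (2*0/7 - 19)**2 = (2*0*(1/7) - 19)**2 = (0 - 19)**2 = (-19)**2 = 361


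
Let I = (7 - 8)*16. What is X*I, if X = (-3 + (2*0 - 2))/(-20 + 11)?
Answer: -80/9 ≈ -8.8889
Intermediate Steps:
I = -16 (I = -1*16 = -16)
X = 5/9 (X = (-3 + (0 - 2))/(-9) = (-3 - 2)*(-⅑) = -5*(-⅑) = 5/9 ≈ 0.55556)
X*I = (5/9)*(-16) = -80/9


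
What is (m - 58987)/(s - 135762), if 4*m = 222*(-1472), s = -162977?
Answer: 140683/298739 ≈ 0.47092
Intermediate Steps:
m = -81696 (m = (222*(-1472))/4 = (¼)*(-326784) = -81696)
(m - 58987)/(s - 135762) = (-81696 - 58987)/(-162977 - 135762) = -140683/(-298739) = -140683*(-1/298739) = 140683/298739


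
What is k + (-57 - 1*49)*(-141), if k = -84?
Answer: 14862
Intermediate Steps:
k + (-57 - 1*49)*(-141) = -84 + (-57 - 1*49)*(-141) = -84 + (-57 - 49)*(-141) = -84 - 106*(-141) = -84 + 14946 = 14862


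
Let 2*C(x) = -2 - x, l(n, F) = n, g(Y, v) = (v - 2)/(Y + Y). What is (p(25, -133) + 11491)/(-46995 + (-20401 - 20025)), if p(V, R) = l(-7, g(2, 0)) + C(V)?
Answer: -22941/174842 ≈ -0.13121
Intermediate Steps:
g(Y, v) = (-2 + v)/(2*Y) (g(Y, v) = (-2 + v)/((2*Y)) = (-2 + v)*(1/(2*Y)) = (-2 + v)/(2*Y))
C(x) = -1 - x/2 (C(x) = (-2 - x)/2 = -1 - x/2)
p(V, R) = -8 - V/2 (p(V, R) = -7 + (-1 - V/2) = -8 - V/2)
(p(25, -133) + 11491)/(-46995 + (-20401 - 20025)) = ((-8 - 1/2*25) + 11491)/(-46995 + (-20401 - 20025)) = ((-8 - 25/2) + 11491)/(-46995 - 40426) = (-41/2 + 11491)/(-87421) = (22941/2)*(-1/87421) = -22941/174842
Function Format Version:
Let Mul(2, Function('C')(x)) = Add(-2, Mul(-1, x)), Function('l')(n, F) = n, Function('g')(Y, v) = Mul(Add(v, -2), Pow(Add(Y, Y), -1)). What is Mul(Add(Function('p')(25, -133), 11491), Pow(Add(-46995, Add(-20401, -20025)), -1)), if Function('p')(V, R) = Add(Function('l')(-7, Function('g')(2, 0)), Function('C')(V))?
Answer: Rational(-22941, 174842) ≈ -0.13121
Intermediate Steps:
Function('g')(Y, v) = Mul(Rational(1, 2), Pow(Y, -1), Add(-2, v)) (Function('g')(Y, v) = Mul(Add(-2, v), Pow(Mul(2, Y), -1)) = Mul(Add(-2, v), Mul(Rational(1, 2), Pow(Y, -1))) = Mul(Rational(1, 2), Pow(Y, -1), Add(-2, v)))
Function('C')(x) = Add(-1, Mul(Rational(-1, 2), x)) (Function('C')(x) = Mul(Rational(1, 2), Add(-2, Mul(-1, x))) = Add(-1, Mul(Rational(-1, 2), x)))
Function('p')(V, R) = Add(-8, Mul(Rational(-1, 2), V)) (Function('p')(V, R) = Add(-7, Add(-1, Mul(Rational(-1, 2), V))) = Add(-8, Mul(Rational(-1, 2), V)))
Mul(Add(Function('p')(25, -133), 11491), Pow(Add(-46995, Add(-20401, -20025)), -1)) = Mul(Add(Add(-8, Mul(Rational(-1, 2), 25)), 11491), Pow(Add(-46995, Add(-20401, -20025)), -1)) = Mul(Add(Add(-8, Rational(-25, 2)), 11491), Pow(Add(-46995, -40426), -1)) = Mul(Add(Rational(-41, 2), 11491), Pow(-87421, -1)) = Mul(Rational(22941, 2), Rational(-1, 87421)) = Rational(-22941, 174842)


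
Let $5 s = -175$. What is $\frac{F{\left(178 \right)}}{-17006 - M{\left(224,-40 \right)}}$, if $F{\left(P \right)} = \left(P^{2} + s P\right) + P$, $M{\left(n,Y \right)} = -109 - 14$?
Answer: $- \frac{25632}{16883} \approx -1.5182$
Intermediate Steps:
$s = -35$ ($s = \frac{1}{5} \left(-175\right) = -35$)
$M{\left(n,Y \right)} = -123$ ($M{\left(n,Y \right)} = -109 - 14 = -123$)
$F{\left(P \right)} = P^{2} - 34 P$ ($F{\left(P \right)} = \left(P^{2} - 35 P\right) + P = P^{2} - 34 P$)
$\frac{F{\left(178 \right)}}{-17006 - M{\left(224,-40 \right)}} = \frac{178 \left(-34 + 178\right)}{-17006 - -123} = \frac{178 \cdot 144}{-17006 + 123} = \frac{25632}{-16883} = 25632 \left(- \frac{1}{16883}\right) = - \frac{25632}{16883}$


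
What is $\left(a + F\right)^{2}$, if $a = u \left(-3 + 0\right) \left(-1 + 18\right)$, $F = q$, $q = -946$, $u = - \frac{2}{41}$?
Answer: $\frac{1496451856}{1681} \approx 8.9022 \cdot 10^{5}$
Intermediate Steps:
$u = - \frac{2}{41}$ ($u = \left(-2\right) \frac{1}{41} = - \frac{2}{41} \approx -0.048781$)
$F = -946$
$a = \frac{102}{41}$ ($a = - \frac{2 \left(-3 + 0\right) \left(-1 + 18\right)}{41} = - \frac{2 \left(\left(-3\right) 17\right)}{41} = \left(- \frac{2}{41}\right) \left(-51\right) = \frac{102}{41} \approx 2.4878$)
$\left(a + F\right)^{2} = \left(\frac{102}{41} - 946\right)^{2} = \left(- \frac{38684}{41}\right)^{2} = \frac{1496451856}{1681}$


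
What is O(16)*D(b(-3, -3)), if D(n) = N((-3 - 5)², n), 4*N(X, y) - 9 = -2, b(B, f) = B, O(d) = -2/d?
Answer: -7/32 ≈ -0.21875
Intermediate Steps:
N(X, y) = 7/4 (N(X, y) = 9/4 + (¼)*(-2) = 9/4 - ½ = 7/4)
D(n) = 7/4
O(16)*D(b(-3, -3)) = -2/16*(7/4) = -2*1/16*(7/4) = -⅛*7/4 = -7/32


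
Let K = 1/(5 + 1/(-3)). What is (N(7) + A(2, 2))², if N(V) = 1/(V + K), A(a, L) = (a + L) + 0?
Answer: 174724/10201 ≈ 17.128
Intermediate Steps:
A(a, L) = L + a (A(a, L) = (L + a) + 0 = L + a)
K = 3/14 (K = 1/(5 - ⅓) = 1/(14/3) = 3/14 ≈ 0.21429)
N(V) = 1/(3/14 + V) (N(V) = 1/(V + 3/14) = 1/(3/14 + V))
(N(7) + A(2, 2))² = (14/(3 + 14*7) + (2 + 2))² = (14/(3 + 98) + 4)² = (14/101 + 4)² = (418/101)² = 174724/10201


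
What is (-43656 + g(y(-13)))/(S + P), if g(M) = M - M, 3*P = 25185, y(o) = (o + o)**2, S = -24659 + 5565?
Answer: 43656/10699 ≈ 4.0804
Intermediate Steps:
S = -19094
y(o) = 4*o**2 (y(o) = (2*o)**2 = 4*o**2)
P = 8395 (P = (1/3)*25185 = 8395)
g(M) = 0
(-43656 + g(y(-13)))/(S + P) = (-43656 + 0)/(-19094 + 8395) = -43656/(-10699) = -43656*(-1/10699) = 43656/10699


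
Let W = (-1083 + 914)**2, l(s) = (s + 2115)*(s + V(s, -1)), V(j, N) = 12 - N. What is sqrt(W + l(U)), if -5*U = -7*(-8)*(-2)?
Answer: 238*sqrt(46)/5 ≈ 322.84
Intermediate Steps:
U = 112/5 (U = -(-7*(-8))*(-2)/5 = -56*(-2)/5 = -1/5*(-112) = 112/5 ≈ 22.400)
l(s) = (13 + s)*(2115 + s) (l(s) = (s + 2115)*(s + (12 - 1*(-1))) = (2115 + s)*(s + (12 + 1)) = (2115 + s)*(s + 13) = (2115 + s)*(13 + s) = (13 + s)*(2115 + s))
W = 28561 (W = (-169)**2 = 28561)
sqrt(W + l(U)) = sqrt(28561 + (27495 + (112/5)**2 + 2128*(112/5))) = sqrt(28561 + (27495 + 12544/25 + 238336/5)) = sqrt(28561 + 1891599/25) = sqrt(2605624/25) = 238*sqrt(46)/5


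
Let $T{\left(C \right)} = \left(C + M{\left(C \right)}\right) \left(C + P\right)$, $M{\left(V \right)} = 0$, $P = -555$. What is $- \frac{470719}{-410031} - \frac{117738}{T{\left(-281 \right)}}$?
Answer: $\frac{31151597363}{48161421198} \approx 0.64682$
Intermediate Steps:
$T{\left(C \right)} = C \left(-555 + C\right)$ ($T{\left(C \right)} = \left(C + 0\right) \left(C - 555\right) = C \left(-555 + C\right)$)
$- \frac{470719}{-410031} - \frac{117738}{T{\left(-281 \right)}} = - \frac{470719}{-410031} - \frac{117738}{\left(-281\right) \left(-555 - 281\right)} = \left(-470719\right) \left(- \frac{1}{410031}\right) - \frac{117738}{\left(-281\right) \left(-836\right)} = \frac{470719}{410031} - \frac{117738}{234916} = \frac{470719}{410031} - \frac{58869}{117458} = \frac{31151597363}{48161421198}$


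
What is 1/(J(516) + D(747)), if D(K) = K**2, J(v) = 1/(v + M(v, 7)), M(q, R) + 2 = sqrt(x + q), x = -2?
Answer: 147136929652/82103731264999495 + sqrt(514)/82103731264999495 ≈ 1.7921e-6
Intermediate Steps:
M(q, R) = -2 + sqrt(-2 + q)
J(v) = 1/(-2 + v + sqrt(-2 + v)) (J(v) = 1/(v + (-2 + sqrt(-2 + v))) = 1/(-2 + v + sqrt(-2 + v)))
1/(J(516) + D(747)) = 1/(1/(-2 + 516 + sqrt(-2 + 516)) + 747**2) = 1/(1/(-2 + 516 + sqrt(514)) + 558009) = 1/(1/(514 + sqrt(514)) + 558009) = 1/(558009 + 1/(514 + sqrt(514)))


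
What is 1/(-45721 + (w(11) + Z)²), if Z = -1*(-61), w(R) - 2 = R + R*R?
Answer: -1/7696 ≈ -0.00012994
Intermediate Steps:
w(R) = 2 + R + R² (w(R) = 2 + (R + R*R) = 2 + (R + R²) = 2 + R + R²)
Z = 61
1/(-45721 + (w(11) + Z)²) = 1/(-45721 + ((2 + 11 + 11²) + 61)²) = 1/(-45721 + ((2 + 11 + 121) + 61)²) = 1/(-45721 + (134 + 61)²) = 1/(-45721 + 195²) = 1/(-45721 + 38025) = 1/(-7696) = -1/7696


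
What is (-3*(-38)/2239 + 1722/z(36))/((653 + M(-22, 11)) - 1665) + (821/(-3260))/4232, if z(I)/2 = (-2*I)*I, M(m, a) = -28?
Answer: 7318482823/34695603611136 ≈ 0.00021093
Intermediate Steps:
z(I) = -4*I² (z(I) = 2*((-2*I)*I) = 2*(-2*I²) = -4*I²)
(-3*(-38)/2239 + 1722/z(36))/((653 + M(-22, 11)) - 1665) + (821/(-3260))/4232 = (-3*(-38)/2239 + 1722/((-4*36²)))/((653 - 28) - 1665) + (821/(-3260))/4232 = (114*(1/2239) + 1722/((-4*1296)))/(625 - 1665) + (821*(-1/3260))*(1/4232) = (114/2239 + 1722/(-5184))/(-1040) - 821/3260*1/4232 = (114/2239 + 1722*(-1/5184))*(-1/1040) - 821/13796320 = (114/2239 - 287/864)*(-1/1040) - 821/13796320 = -544097/1934496*(-1/1040) - 821/13796320 = 544097/2011875840 - 821/13796320 = 7318482823/34695603611136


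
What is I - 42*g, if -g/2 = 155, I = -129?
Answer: 12891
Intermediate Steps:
g = -310 (g = -2*155 = -310)
I - 42*g = -129 - 42*(-310) = -129 + 13020 = 12891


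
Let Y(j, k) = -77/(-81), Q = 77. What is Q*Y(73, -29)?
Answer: 5929/81 ≈ 73.198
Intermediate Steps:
Y(j, k) = 77/81 (Y(j, k) = -77*(-1/81) = 77/81)
Q*Y(73, -29) = 77*(77/81) = 5929/81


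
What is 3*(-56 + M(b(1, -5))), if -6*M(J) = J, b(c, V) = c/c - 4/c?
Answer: -333/2 ≈ -166.50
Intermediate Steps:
b(c, V) = 1 - 4/c
M(J) = -J/6
3*(-56 + M(b(1, -5))) = 3*(-56 - (-4 + 1)/(6*1)) = 3*(-56 - (-3)/6) = 3*(-56 - ⅙*(-3)) = 3*(-56 + ½) = 3*(-111/2) = -333/2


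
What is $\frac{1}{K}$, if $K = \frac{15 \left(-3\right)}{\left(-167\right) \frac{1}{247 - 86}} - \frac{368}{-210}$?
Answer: $\frac{17535}{791453} \approx 0.022155$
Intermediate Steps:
$K = \frac{791453}{17535}$ ($K = - \frac{45}{\left(-167\right) \frac{1}{247 - 86}} - - \frac{184}{105} = - \frac{45}{\left(-167\right) \frac{1}{161}} + \frac{184}{105} = - \frac{45}{- \frac{167}{161}} + \frac{184}{105} = \left(-45\right) \left(- \frac{161}{167}\right) + \frac{184}{105} = \frac{7245}{167} + \frac{184}{105} = \frac{791453}{17535} \approx 45.136$)
$\frac{1}{K} = \frac{1}{\frac{791453}{17535}} = \frac{17535}{791453}$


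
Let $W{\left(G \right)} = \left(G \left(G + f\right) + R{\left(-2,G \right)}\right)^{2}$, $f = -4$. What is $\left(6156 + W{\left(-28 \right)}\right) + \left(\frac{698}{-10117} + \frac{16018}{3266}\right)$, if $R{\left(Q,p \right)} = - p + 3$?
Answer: $\frac{14298810366804}{16521061} \approx 8.6549 \cdot 10^{5}$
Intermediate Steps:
$R{\left(Q,p \right)} = 3 - p$
$W{\left(G \right)} = \left(3 - G + G \left(-4 + G\right)\right)^{2}$ ($W{\left(G \right)} = \left(G \left(G - 4\right) - \left(-3 + G\right)\right)^{2} = \left(G \left(-4 + G\right) - \left(-3 + G\right)\right)^{2} = \left(3 - G + G \left(-4 + G\right)\right)^{2}$)
$\left(6156 + W{\left(-28 \right)}\right) + \left(\frac{698}{-10117} + \frac{16018}{3266}\right) = \left(6156 + \left(3 + \left(-28\right)^{2} - -140\right)^{2}\right) + \left(\frac{698}{-10117} + \frac{16018}{3266}\right) = \left(6156 + \left(3 + 784 + 140\right)^{2}\right) + \left(698 \left(- \frac{1}{10117}\right) + 16018 \cdot \frac{1}{3266}\right) = \left(6156 + 927^{2}\right) + \left(- \frac{698}{10117} + \frac{8009}{1633}\right) = \left(6156 + 859329\right) + \frac{79887219}{16521061} = 865485 + \frac{79887219}{16521061} = \frac{14298810366804}{16521061}$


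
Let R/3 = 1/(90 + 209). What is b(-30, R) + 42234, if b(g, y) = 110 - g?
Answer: 42374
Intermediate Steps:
R = 3/299 (R = 3/(90 + 209) = 3/299 ≈ 0.010033)
b(-30, R) + 42234 = (110 - 1*(-30)) + 42234 = (110 + 30) + 42234 = 140 + 42234 = 42374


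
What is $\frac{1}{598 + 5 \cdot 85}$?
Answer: $\frac{1}{1023} \approx 0.00097752$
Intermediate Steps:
$\frac{1}{598 + 5 \cdot 85} = \frac{1}{598 + 425} = \frac{1}{1023}$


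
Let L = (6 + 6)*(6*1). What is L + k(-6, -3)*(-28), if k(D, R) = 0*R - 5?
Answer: 212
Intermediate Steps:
L = 72 (L = 12*6 = 72)
k(D, R) = -5 (k(D, R) = 0 - 5 = -5)
L + k(-6, -3)*(-28) = 72 - 5*(-28) = 72 + 140 = 212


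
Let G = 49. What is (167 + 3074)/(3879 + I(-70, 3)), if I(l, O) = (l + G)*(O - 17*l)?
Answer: -3241/21174 ≈ -0.15306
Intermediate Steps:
I(l, O) = (49 + l)*(O - 17*l) (I(l, O) = (l + 49)*(O - 17*l) = (49 + l)*(O - 17*l))
(167 + 3074)/(3879 + I(-70, 3)) = (167 + 3074)/(3879 + (-833*(-70) - 17*(-70)**2 + 49*3 + 3*(-70))) = 3241/(3879 + (58310 - 17*4900 + 147 - 210)) = 3241/(3879 + (58310 - 83300 + 147 - 210)) = 3241/(3879 - 25053) = 3241/(-21174) = 3241*(-1/21174) = -3241/21174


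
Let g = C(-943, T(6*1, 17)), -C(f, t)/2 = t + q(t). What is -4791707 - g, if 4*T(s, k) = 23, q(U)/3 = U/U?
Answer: -9583379/2 ≈ -4.7917e+6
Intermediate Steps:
q(U) = 3 (q(U) = 3*(U/U) = 3*1 = 3)
T(s, k) = 23/4 (T(s, k) = (¼)*23 = 23/4)
C(f, t) = -6 - 2*t (C(f, t) = -2*(t + 3) = -2*(3 + t) = -6 - 2*t)
g = -35/2 (g = -6 - 2*23/4 = -6 - 23/2 = -35/2 ≈ -17.500)
-4791707 - g = -4791707 - 1*(-35/2) = -4791707 + 35/2 = -9583379/2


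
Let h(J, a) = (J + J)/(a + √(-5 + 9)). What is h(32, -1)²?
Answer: 4096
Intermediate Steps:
h(J, a) = 2*J/(2 + a) (h(J, a) = (2*J)/(a + √4) = (2*J)/(a + 2) = (2*J)/(2 + a) = 2*J/(2 + a))
h(32, -1)² = (2*32/(2 - 1))² = (2*32/1)² = (2*32*1)² = 64² = 4096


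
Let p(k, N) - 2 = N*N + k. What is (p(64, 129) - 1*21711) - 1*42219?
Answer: -47223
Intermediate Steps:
p(k, N) = 2 + k + N**2 (p(k, N) = 2 + (N*N + k) = 2 + (N**2 + k) = 2 + (k + N**2) = 2 + k + N**2)
(p(64, 129) - 1*21711) - 1*42219 = ((2 + 64 + 129**2) - 1*21711) - 1*42219 = ((2 + 64 + 16641) - 21711) - 42219 = (16707 - 21711) - 42219 = -5004 - 42219 = -47223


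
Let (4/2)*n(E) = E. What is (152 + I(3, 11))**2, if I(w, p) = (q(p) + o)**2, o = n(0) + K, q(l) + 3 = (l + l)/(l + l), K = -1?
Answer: 25921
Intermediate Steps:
n(E) = E/2
q(l) = -2 (q(l) = -3 + (l + l)/(l + l) = -3 + (2*l)/((2*l)) = -3 + (2*l)*(1/(2*l)) = -3 + 1 = -2)
o = -1 (o = (1/2)*0 - 1 = 0 - 1 = -1)
I(w, p) = 9 (I(w, p) = (-2 - 1)**2 = (-3)**2 = 9)
(152 + I(3, 11))**2 = (152 + 9)**2 = 161**2 = 25921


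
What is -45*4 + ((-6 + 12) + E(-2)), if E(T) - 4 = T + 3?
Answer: -169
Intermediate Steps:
E(T) = 7 + T (E(T) = 4 + (T + 3) = 4 + (3 + T) = 7 + T)
-45*4 + ((-6 + 12) + E(-2)) = -45*4 + ((-6 + 12) + (7 - 2)) = -180 + (6 + 5) = -180 + 11 = -169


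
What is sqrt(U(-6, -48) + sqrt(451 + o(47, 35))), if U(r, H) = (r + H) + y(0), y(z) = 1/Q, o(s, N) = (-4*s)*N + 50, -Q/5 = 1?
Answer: sqrt(-1355 + 25*I*sqrt(6079))/5 ≈ 4.5142 + 8.6358*I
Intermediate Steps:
Q = -5 (Q = -5*1 = -5)
o(s, N) = 50 - 4*N*s (o(s, N) = -4*N*s + 50 = 50 - 4*N*s)
y(z) = -1/5 (y(z) = 1/(-5) = -1/5)
U(r, H) = -1/5 + H + r (U(r, H) = (r + H) - 1/5 = (H + r) - 1/5 = -1/5 + H + r)
sqrt(U(-6, -48) + sqrt(451 + o(47, 35))) = sqrt((-1/5 - 48 - 6) + sqrt(451 + (50 - 4*35*47))) = sqrt(-271/5 + sqrt(451 + (50 - 6580))) = sqrt(-271/5 + sqrt(451 - 6530)) = sqrt(-271/5 + sqrt(-6079)) = sqrt(-271/5 + I*sqrt(6079))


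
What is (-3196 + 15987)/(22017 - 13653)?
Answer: 12791/8364 ≈ 1.5293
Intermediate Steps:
(-3196 + 15987)/(22017 - 13653) = 12791/8364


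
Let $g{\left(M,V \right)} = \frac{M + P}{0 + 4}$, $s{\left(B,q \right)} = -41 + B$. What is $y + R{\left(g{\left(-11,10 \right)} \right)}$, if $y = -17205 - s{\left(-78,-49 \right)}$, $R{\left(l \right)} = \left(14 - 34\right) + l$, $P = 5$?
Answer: $- \frac{34215}{2} \approx -17108.0$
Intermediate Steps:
$g{\left(M,V \right)} = \frac{5}{4} + \frac{M}{4}$ ($g{\left(M,V \right)} = \frac{M + 5}{0 + 4} = \frac{5 + M}{4} = \left(5 + M\right) \frac{1}{4} = \frac{5}{4} + \frac{M}{4}$)
$R{\left(l \right)} = -20 + l$ ($R{\left(l \right)} = \left(14 - 34\right) + l = -20 + l$)
$y = -17086$ ($y = -17205 - \left(-41 - 78\right) = -17205 - -119 = -17205 + 119 = -17086$)
$y + R{\left(g{\left(-11,10 \right)} \right)} = -17086 + \left(-20 + \left(\frac{5}{4} + \frac{1}{4} \left(-11\right)\right)\right) = -17086 + \left(-20 + \left(\frac{5}{4} - \frac{11}{4}\right)\right) = -17086 - \frac{43}{2} = - \frac{34215}{2}$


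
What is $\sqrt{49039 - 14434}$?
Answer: $3 \sqrt{3845} \approx 186.02$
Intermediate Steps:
$\sqrt{49039 - 14434} = \sqrt{34605} = 3 \sqrt{3845}$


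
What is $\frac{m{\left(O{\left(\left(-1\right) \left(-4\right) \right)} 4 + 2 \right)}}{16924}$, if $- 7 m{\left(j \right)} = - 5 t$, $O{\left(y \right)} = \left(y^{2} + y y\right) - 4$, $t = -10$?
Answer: $- \frac{25}{59234} \approx -0.00042205$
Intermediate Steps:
$O{\left(y \right)} = -4 + 2 y^{2}$ ($O{\left(y \right)} = \left(y^{2} + y^{2}\right) - 4 = 2 y^{2} - 4 = -4 + 2 y^{2}$)
$m{\left(j \right)} = - \frac{50}{7}$ ($m{\left(j \right)} = - \frac{\left(-5\right) \left(-10\right)}{7} = \left(- \frac{1}{7}\right) 50 = - \frac{50}{7}$)
$\frac{m{\left(O{\left(\left(-1\right) \left(-4\right) \right)} 4 + 2 \right)}}{16924} = - \frac{50}{7 \cdot 16924} = \left(- \frac{50}{7}\right) \frac{1}{16924} = - \frac{25}{59234}$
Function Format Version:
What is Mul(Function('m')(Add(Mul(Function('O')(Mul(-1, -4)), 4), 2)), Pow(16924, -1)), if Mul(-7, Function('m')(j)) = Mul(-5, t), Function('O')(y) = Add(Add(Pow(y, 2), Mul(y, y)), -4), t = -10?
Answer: Rational(-25, 59234) ≈ -0.00042205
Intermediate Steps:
Function('O')(y) = Add(-4, Mul(2, Pow(y, 2))) (Function('O')(y) = Add(Add(Pow(y, 2), Pow(y, 2)), -4) = Add(Mul(2, Pow(y, 2)), -4) = Add(-4, Mul(2, Pow(y, 2))))
Function('m')(j) = Rational(-50, 7) (Function('m')(j) = Mul(Rational(-1, 7), Mul(-5, -10)) = Mul(Rational(-1, 7), 50) = Rational(-50, 7))
Mul(Function('m')(Add(Mul(Function('O')(Mul(-1, -4)), 4), 2)), Pow(16924, -1)) = Mul(Rational(-50, 7), Pow(16924, -1)) = Mul(Rational(-50, 7), Rational(1, 16924)) = Rational(-25, 59234)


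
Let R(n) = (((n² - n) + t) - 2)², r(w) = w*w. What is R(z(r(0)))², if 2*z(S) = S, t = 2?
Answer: 0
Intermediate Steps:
r(w) = w²
z(S) = S/2
R(n) = (n² - n)² (R(n) = (((n² - n) + 2) - 2)² = ((2 + n² - n) - 2)² = (n² - n)²)
R(z(r(0)))² = (((½)*0²)²*(-1 + (½)*0²)²)² = (((½)*0)²*(-1 + (½)*0)²)² = (0²*(-1 + 0)²)² = (0*(-1)²)² = (0*1)² = 0² = 0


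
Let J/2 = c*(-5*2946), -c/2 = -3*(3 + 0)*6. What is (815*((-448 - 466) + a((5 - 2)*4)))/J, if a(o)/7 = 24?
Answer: 60799/318168 ≈ 0.19109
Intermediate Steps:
a(o) = 168 (a(o) = 7*24 = 168)
c = 108 (c = -(-6)*(3 + 0)*6 = -(-6)*3*6 = -(-6)*18 = -2*(-54) = 108)
J = -3181680 (J = 2*(108*(-5*2946)) = 2*(108*(-14730)) = 2*(-1590840) = -3181680)
(815*((-448 - 466) + a((5 - 2)*4)))/J = (815*((-448 - 466) + 168))/(-3181680) = (815*(-914 + 168))*(-1/3181680) = (815*(-746))*(-1/3181680) = -607990*(-1/3181680) = 60799/318168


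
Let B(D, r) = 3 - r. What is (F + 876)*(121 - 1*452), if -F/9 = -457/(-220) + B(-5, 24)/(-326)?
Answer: -10169031981/35860 ≈ -2.8358e+5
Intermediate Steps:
F = -691209/35860 (F = -9*(-457/(-220) + (3 - 1*24)/(-326)) = -9*(-457*(-1/220) + (3 - 24)*(-1/326)) = -9*(457/220 - 21*(-1/326)) = -9*(457/220 + 21/326) = -9*76801/35860 = -691209/35860 ≈ -19.275)
(F + 876)*(121 - 1*452) = (-691209/35860 + 876)*(121 - 1*452) = 30722151*(121 - 452)/35860 = (30722151/35860)*(-331) = -10169031981/35860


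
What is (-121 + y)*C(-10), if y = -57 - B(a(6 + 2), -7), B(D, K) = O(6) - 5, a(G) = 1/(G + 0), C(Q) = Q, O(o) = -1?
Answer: 1720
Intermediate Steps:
a(G) = 1/G
B(D, K) = -6 (B(D, K) = -1 - 5 = -6)
y = -51 (y = -57 - 1*(-6) = -57 + 6 = -51)
(-121 + y)*C(-10) = (-121 - 51)*(-10) = -172*(-10) = 1720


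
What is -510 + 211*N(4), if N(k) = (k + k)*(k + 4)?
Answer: 12994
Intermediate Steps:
N(k) = 2*k*(4 + k) (N(k) = (2*k)*(4 + k) = 2*k*(4 + k))
-510 + 211*N(4) = -510 + 211*(2*4*(4 + 4)) = -510 + 211*(2*4*8) = -510 + 211*64 = -510 + 13504 = 12994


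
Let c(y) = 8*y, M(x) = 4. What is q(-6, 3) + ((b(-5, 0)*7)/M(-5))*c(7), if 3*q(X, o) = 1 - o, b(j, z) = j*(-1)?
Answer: 1468/3 ≈ 489.33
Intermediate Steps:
b(j, z) = -j
q(X, o) = 1/3 - o/3 (q(X, o) = (1 - o)/3 = 1/3 - o/3)
q(-6, 3) + ((b(-5, 0)*7)/M(-5))*c(7) = (1/3 - 1/3*3) + ((-1*(-5)*7)/4)*(8*7) = (1/3 - 1) + ((5*7)*(1/4))*56 = -2/3 + (35*(1/4))*56 = -2/3 + (35/4)*56 = -2/3 + 490 = 1468/3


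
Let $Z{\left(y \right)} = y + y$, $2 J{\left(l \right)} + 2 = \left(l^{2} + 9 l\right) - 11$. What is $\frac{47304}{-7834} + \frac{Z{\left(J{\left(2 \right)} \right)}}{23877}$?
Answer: $- \frac{62744839}{10391801} \approx -6.0379$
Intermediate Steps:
$J{\left(l \right)} = - \frac{13}{2} + \frac{l^{2}}{2} + \frac{9 l}{2}$ ($J{\left(l \right)} = -1 + \frac{\left(l^{2} + 9 l\right) - 11}{2} = -1 + \frac{-11 + l^{2} + 9 l}{2} = -1 + \left(- \frac{11}{2} + \frac{l^{2}}{2} + \frac{9 l}{2}\right) = - \frac{13}{2} + \frac{l^{2}}{2} + \frac{9 l}{2}$)
$Z{\left(y \right)} = 2 y$
$\frac{47304}{-7834} + \frac{Z{\left(J{\left(2 \right)} \right)}}{23877} = \frac{47304}{-7834} + \frac{2 \left(- \frac{13}{2} + \frac{2^{2}}{2} + \frac{9}{2} \cdot 2\right)}{23877} = 47304 \left(- \frac{1}{7834}\right) + 2 \left(- \frac{13}{2} + \frac{1}{2} \cdot 4 + 9\right) \frac{1}{23877} = - \frac{23652}{3917} + 2 \left(- \frac{13}{2} + 2 + 9\right) \frac{1}{23877} = - \frac{23652}{3917} + 2 \cdot \frac{9}{2} \cdot \frac{1}{23877} = - \frac{23652}{3917} + 9 \cdot \frac{1}{23877} = - \frac{23652}{3917} + \frac{1}{2653} = - \frac{62744839}{10391801}$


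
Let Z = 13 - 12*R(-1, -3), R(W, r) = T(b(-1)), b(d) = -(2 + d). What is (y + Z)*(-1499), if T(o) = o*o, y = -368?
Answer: 550133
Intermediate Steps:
b(d) = -2 - d
T(o) = o²
R(W, r) = 1 (R(W, r) = (-2 - 1*(-1))² = (-2 + 1)² = (-1)² = 1)
Z = 1 (Z = 13 - 12*1 = 13 - 12 = 1)
(y + Z)*(-1499) = (-368 + 1)*(-1499) = -367*(-1499) = 550133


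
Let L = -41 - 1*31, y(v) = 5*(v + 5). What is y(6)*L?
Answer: -3960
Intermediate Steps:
y(v) = 25 + 5*v (y(v) = 5*(5 + v) = 25 + 5*v)
L = -72 (L = -41 - 31 = -72)
y(6)*L = (25 + 5*6)*(-72) = (25 + 30)*(-72) = 55*(-72) = -3960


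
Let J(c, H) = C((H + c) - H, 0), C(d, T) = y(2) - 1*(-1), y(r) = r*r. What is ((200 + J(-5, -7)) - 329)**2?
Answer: 15376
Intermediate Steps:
y(r) = r**2
C(d, T) = 5 (C(d, T) = 2**2 - 1*(-1) = 4 + 1 = 5)
J(c, H) = 5
((200 + J(-5, -7)) - 329)**2 = ((200 + 5) - 329)**2 = (205 - 329)**2 = (-124)**2 = 15376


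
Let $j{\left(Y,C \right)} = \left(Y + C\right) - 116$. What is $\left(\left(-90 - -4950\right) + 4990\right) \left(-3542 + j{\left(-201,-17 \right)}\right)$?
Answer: $-38178600$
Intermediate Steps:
$j{\left(Y,C \right)} = -116 + C + Y$ ($j{\left(Y,C \right)} = \left(C + Y\right) - 116 = -116 + C + Y$)
$\left(\left(-90 - -4950\right) + 4990\right) \left(-3542 + j{\left(-201,-17 \right)}\right) = \left(\left(-90 - -4950\right) + 4990\right) \left(-3542 - 334\right) = \left(\left(-90 + 4950\right) + 4990\right) \left(-3542 - 334\right) = \left(4860 + 4990\right) \left(-3876\right) = 9850 \left(-3876\right) = -38178600$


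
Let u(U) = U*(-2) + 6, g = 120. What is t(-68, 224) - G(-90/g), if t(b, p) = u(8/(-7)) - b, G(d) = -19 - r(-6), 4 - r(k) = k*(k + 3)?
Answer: 569/7 ≈ 81.286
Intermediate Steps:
r(k) = 4 - k*(3 + k) (r(k) = 4 - k*(k + 3) = 4 - k*(3 + k))
u(U) = 6 - 2*U (u(U) = -2*U + 6 = 6 - 2*U)
G(d) = -5 (G(d) = -19 - (4 - 1*(-6)² - 3*(-6)) = -19 - (4 - 1*36 + 18) = -19 - (4 - 36 + 18) = -19 - 1*(-14) = -19 + 14 = -5)
t(b, p) = 58/7 - b (t(b, p) = (6 - 16/(-7)) - b = (6 - 16*(-1)/7) - b = (6 - 2*(-8/7)) - b = (6 + 16/7) - b = 58/7 - b)
t(-68, 224) - G(-90/g) = (58/7 - 1*(-68)) - 1*(-5) = (58/7 + 68) + 5 = 534/7 + 5 = 569/7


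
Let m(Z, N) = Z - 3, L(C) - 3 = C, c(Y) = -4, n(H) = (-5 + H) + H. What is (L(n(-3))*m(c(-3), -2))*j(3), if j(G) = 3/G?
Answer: 56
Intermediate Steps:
n(H) = -5 + 2*H
L(C) = 3 + C
m(Z, N) = -3 + Z
(L(n(-3))*m(c(-3), -2))*j(3) = ((3 + (-5 + 2*(-3)))*(-3 - 4))*(3/3) = ((3 + (-5 - 6))*(-7))*(3*(1/3)) = ((3 - 11)*(-7))*1 = -8*(-7)*1 = 56*1 = 56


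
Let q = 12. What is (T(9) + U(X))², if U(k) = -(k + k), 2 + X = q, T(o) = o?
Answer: 121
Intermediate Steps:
X = 10 (X = -2 + 12 = 10)
U(k) = -2*k
(T(9) + U(X))² = (9 - 2*10)² = (9 - 20)² = (-11)² = 121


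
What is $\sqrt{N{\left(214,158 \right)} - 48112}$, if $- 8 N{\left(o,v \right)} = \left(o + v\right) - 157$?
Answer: $\frac{i \sqrt{770222}}{4} \approx 219.41 i$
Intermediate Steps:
$N{\left(o,v \right)} = \frac{157}{8} - \frac{o}{8} - \frac{v}{8}$ ($N{\left(o,v \right)} = - \frac{\left(o + v\right) - 157}{8} = - \frac{-157 + o + v}{8} = \frac{157}{8} - \frac{o}{8} - \frac{v}{8}$)
$\sqrt{N{\left(214,158 \right)} - 48112} = \sqrt{\left(\frac{157}{8} - \frac{107}{4} - \frac{79}{4}\right) - 48112} = \sqrt{- \frac{215}{8} - 48112} = \sqrt{- \frac{385111}{8}} = \frac{i \sqrt{770222}}{4}$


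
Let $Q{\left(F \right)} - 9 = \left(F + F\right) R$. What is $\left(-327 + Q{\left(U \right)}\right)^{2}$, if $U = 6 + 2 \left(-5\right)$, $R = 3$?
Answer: $116964$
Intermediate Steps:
$U = -4$ ($U = 6 - 10 = -4$)
$Q{\left(F \right)} = 9 + 6 F$ ($Q{\left(F \right)} = 9 + \left(F + F\right) 3 = 9 + 2 F 3 = 9 + 6 F$)
$\left(-327 + Q{\left(U \right)}\right)^{2} = \left(-327 + \left(9 + 6 \left(-4\right)\right)\right)^{2} = \left(-327 + \left(9 - 24\right)\right)^{2} = \left(-327 - 15\right)^{2} = \left(-342\right)^{2} = 116964$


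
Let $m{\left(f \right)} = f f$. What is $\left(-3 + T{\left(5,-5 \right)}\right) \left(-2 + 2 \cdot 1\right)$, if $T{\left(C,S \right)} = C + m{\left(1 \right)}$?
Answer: $0$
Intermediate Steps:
$m{\left(f \right)} = f^{2}$
$T{\left(C,S \right)} = 1 + C$ ($T{\left(C,S \right)} = C + 1^{2} = C + 1 = 1 + C$)
$\left(-3 + T{\left(5,-5 \right)}\right) \left(-2 + 2 \cdot 1\right) = \left(-3 + \left(1 + 5\right)\right) \left(-2 + 2 \cdot 1\right) = \left(-3 + 6\right) \left(-2 + 2\right) = 3 \cdot 0 = 0$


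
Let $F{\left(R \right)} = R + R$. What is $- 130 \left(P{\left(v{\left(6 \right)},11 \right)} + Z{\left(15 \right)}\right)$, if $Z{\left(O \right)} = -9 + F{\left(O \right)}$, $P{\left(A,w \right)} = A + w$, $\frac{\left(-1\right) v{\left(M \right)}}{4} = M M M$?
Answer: $108160$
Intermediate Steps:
$v{\left(M \right)} = - 4 M^{3}$ ($v{\left(M \right)} = - 4 M M M = - 4 M^{2} M = - 4 M^{3}$)
$F{\left(R \right)} = 2 R$
$Z{\left(O \right)} = -9 + 2 O$
$- 130 \left(P{\left(v{\left(6 \right)},11 \right)} + Z{\left(15 \right)}\right) = - 130 \left(\left(- 4 \cdot 6^{3} + 11\right) + \left(-9 + 2 \cdot 15\right)\right) = - 130 \left(\left(\left(-4\right) 216 + 11\right) + \left(-9 + 30\right)\right) = - 130 \left(\left(-864 + 11\right) + 21\right) = - 130 \left(-853 + 21\right) = \left(-130\right) \left(-832\right) = 108160$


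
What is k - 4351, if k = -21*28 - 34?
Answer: -4973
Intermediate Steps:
k = -622 (k = -588 - 34 = -622)
k - 4351 = -622 - 4351 = -4973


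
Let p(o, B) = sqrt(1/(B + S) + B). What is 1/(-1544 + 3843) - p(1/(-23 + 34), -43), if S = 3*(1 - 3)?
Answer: 1/2299 - 2*I*sqrt(527)/7 ≈ 0.00043497 - 6.559*I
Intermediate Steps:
S = -6 (S = 3*(-2) = -6)
p(o, B) = sqrt(B + 1/(-6 + B)) (p(o, B) = sqrt(1/(B - 6) + B) = sqrt(1/(-6 + B) + B) = sqrt(B + 1/(-6 + B)))
1/(-1544 + 3843) - p(1/(-23 + 34), -43) = 1/(-1544 + 3843) - sqrt((1 - 43*(-6 - 43))/(-6 - 43)) = 1/2299 - sqrt((1 - 43*(-49))/(-49)) = 1/2299 - sqrt(-(1 + 2107)/49) = 1/2299 - sqrt(-1/49*2108) = 1/2299 - sqrt(-2108/49) = 1/2299 - 2*I*sqrt(527)/7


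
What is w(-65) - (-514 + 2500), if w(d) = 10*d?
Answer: -2636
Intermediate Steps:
w(-65) - (-514 + 2500) = 10*(-65) - (-514 + 2500) = -650 - 1*1986 = -650 - 1986 = -2636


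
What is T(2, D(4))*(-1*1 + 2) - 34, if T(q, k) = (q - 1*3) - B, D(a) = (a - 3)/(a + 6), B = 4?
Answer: -39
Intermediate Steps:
D(a) = (-3 + a)/(6 + a)
T(q, k) = -7 + q (T(q, k) = (q - 1*3) - 1*4 = (q - 3) - 4 = (-3 + q) - 4 = -7 + q)
T(2, D(4))*(-1*1 + 2) - 34 = (-7 + 2)*(-1*1 + 2) - 34 = -5*(-1 + 2) - 34 = -5*1 - 34 = -5 - 34 = -39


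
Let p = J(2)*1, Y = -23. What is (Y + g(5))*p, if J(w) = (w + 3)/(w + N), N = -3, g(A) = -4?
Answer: 135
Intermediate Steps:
J(w) = (3 + w)/(-3 + w) (J(w) = (w + 3)/(w - 3) = (3 + w)/(-3 + w))
p = -5 (p = ((3 + 2)/(-3 + 2))*1 = (5/(-1))*1 = -1*5*1 = -5*1 = -5)
(Y + g(5))*p = (-23 - 4)*(-5) = -27*(-5) = 135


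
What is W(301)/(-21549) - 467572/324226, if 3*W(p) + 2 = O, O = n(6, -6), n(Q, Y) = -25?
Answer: -239828357/166351097 ≈ -1.4417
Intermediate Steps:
O = -25
W(p) = -9 (W(p) = -⅔ + (⅓)*(-25) = -⅔ - 25/3 = -9)
W(301)/(-21549) - 467572/324226 = -9/(-21549) - 467572/324226 = -9*(-1/21549) - 467572*1/324226 = 3/7183 - 33398/23159 = -239828357/166351097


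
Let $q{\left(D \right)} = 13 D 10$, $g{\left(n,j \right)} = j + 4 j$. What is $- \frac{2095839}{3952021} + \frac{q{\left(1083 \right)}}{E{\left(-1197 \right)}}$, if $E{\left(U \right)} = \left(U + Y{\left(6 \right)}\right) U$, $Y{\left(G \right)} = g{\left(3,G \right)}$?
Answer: $- \frac{41601234503}{96852178647} \approx -0.42953$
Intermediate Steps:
$g{\left(n,j \right)} = 5 j$
$Y{\left(G \right)} = 5 G$
$E{\left(U \right)} = U \left(30 + U\right)$ ($E{\left(U \right)} = \left(U + 5 \cdot 6\right) U = \left(U + 30\right) U = \left(30 + U\right) U = U \left(30 + U\right)$)
$q{\left(D \right)} = 130 D$
$- \frac{2095839}{3952021} + \frac{q{\left(1083 \right)}}{E{\left(-1197 \right)}} = - \frac{2095839}{3952021} + \frac{130 \cdot 1083}{\left(-1197\right) \left(30 - 1197\right)} = \left(-2095839\right) \frac{1}{3952021} + \frac{140790}{\left(-1197\right) \left(-1167\right)} = - \frac{2095839}{3952021} + \frac{140790}{1396899} = - \frac{2095839}{3952021} + 140790 \cdot \frac{1}{1396899} = - \frac{2095839}{3952021} + \frac{2470}{24507} = - \frac{41601234503}{96852178647}$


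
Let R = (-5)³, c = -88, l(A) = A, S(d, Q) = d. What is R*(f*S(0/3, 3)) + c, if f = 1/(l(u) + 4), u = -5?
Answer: -88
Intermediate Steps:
f = -1 (f = 1/(-5 + 4) = 1/(-1) = -1)
R = -125
R*(f*S(0/3, 3)) + c = -(-125)*0/3 - 88 = -(-125)*0*(⅓) - 88 = -(-125)*0 - 88 = -125*0 - 88 = 0 - 88 = -88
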